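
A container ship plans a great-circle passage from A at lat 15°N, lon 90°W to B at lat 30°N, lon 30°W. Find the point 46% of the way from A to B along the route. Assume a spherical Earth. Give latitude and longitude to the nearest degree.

≈ lat 25°N, lon 64°W

Convert each endpoint to a unit vector on the sphere (x = cos φ cos λ, y = cos φ sin λ, z = sin φ).
The central angle between the endpoints is δ = arccos(p₁·p₂) ≈ 0.991 rad (56.8°).
Interpolate at f = 0.46 with slerp weights a = sin((1−f)δ)/sin δ ≈ 0.610, b = sin(fδ)/sin δ ≈ 0.526.
p = a·p₁ + b·p₂ ≈ (0.395, -0.817, 0.421); φ = arcsin(p_z) ≈ 24.89°, λ = atan2(p_y, p_x) ≈ -64.21°.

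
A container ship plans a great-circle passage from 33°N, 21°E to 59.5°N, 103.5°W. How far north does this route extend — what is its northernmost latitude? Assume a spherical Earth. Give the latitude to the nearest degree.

The great circle lies in the plane with unit normal n̂ = (p₁ × p₂)/|p₁ × p₂|.
Here n̂_z ≈ -0.360; the vertex latitude is φ_max = arccos|n̂_z| ≈ 68.9°.
Check via Clairaut: cos φ_max = |cos φ₁| · sin C = cos(33.0°)·sin(25.4°) ≈ 0.360, again giving ≈ 68.9°.

≈ 69°N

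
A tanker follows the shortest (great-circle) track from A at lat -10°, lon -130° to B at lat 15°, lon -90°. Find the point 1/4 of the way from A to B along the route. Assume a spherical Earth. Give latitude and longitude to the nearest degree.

≈ lat -4°, lon -120°

Write both endpoints as unit vectors p₁, p₂ with components (cos φ cos λ, cos φ sin λ, sin φ).
The central angle between the endpoints is δ = arccos(p₁·p₂) ≈ 0.818 rad (46.9°).
Interpolate at f = 1/4 with slerp weights a = sin((1−f)δ)/sin δ ≈ 0.789, b = sin(fδ)/sin δ ≈ 0.278.
p = a·p₁ + b·p₂ ≈ (-0.499, -0.864, -0.065); φ = arcsin(p_z) ≈ -3.73°, λ = atan2(p_y, p_x) ≈ -120.03°.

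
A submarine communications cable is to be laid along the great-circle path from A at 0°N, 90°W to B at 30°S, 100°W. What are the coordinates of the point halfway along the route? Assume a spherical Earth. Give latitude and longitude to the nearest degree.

Convert each endpoint to a unit vector on the sphere (x = cos φ cos λ, y = cos φ sin λ, z = sin φ).
The central angle between the endpoints is δ = arccos(p₁·p₂) ≈ 0.549 rad (31.5°).
Interpolate at f = 1/2 with slerp weights a = sin((1−f)δ)/sin δ ≈ 0.519, b = sin(fδ)/sin δ ≈ 0.519.
p = a·p₁ + b·p₂ ≈ (-0.078, -0.963, -0.260); φ = arcsin(p_z) ≈ -15.05°, λ = atan2(p_y, p_x) ≈ -94.64°.

≈ 15°S, 95°W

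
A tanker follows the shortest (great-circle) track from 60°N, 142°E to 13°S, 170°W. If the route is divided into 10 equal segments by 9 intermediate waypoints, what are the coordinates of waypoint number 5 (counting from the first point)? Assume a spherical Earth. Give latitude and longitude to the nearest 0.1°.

Write both endpoints as unit vectors p₁, p₂ with components (cos φ cos λ, cos φ sin λ, sin φ).
The central angle between the endpoints is δ = arccos(p₁·p₂) ≈ 1.439 rad (82.5°).
Interpolate at f = 5/10 with slerp weights a = sin((1−f)δ)/sin δ ≈ 0.665, b = sin(fδ)/sin δ ≈ 0.665.
p = a·p₁ + b·p₂ ≈ (-0.900, 0.092, 0.426); φ = arcsin(p_z) ≈ 25.23°, λ = atan2(p_y, p_x) ≈ 174.15°.

≈ 25.2°N, 174.2°E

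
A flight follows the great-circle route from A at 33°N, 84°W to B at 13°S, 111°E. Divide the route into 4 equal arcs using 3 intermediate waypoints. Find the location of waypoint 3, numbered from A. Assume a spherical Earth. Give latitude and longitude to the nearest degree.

≈ 20°N, 132°E

Convert each endpoint to a unit vector on the sphere (x = cos φ cos λ, y = cos φ sin λ, z = sin φ).
The central angle between the endpoints is δ = arccos(p₁·p₂) ≈ 2.719 rad (155.8°).
Interpolate at f = 3/4 with slerp weights a = sin((1−f)δ)/sin δ ≈ 1.531, b = sin(fδ)/sin δ ≈ 2.174.
p = a·p₁ + b·p₂ ≈ (-0.625, 0.700, 0.345); φ = arcsin(p_z) ≈ 20.17°, λ = atan2(p_y, p_x) ≈ 131.73°.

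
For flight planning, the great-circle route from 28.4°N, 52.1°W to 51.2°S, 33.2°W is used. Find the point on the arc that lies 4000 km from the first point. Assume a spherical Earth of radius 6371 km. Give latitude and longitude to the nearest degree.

≈ 7°S, 45°W

From cos δ = sin φ₁ sin φ₂ + cos φ₁ cos φ₂ cos Δλ, the central angle is δ ≈ 1.419 rad (81.3°). The total great-circle distance is δ·R ≈ 1.419 × 6371 ≈ 9043 km, so the target fraction is f = 4000/9043 ≈ 0.442.
Interpolate at f ≈ 0.442 with slerp weights a = sin((1−f)δ)/sin δ ≈ 0.720, b = sin(fδ)/sin δ ≈ 0.594.
p = a·p₁ + b·p₂ ≈ (0.700, -0.703, -0.121); φ = arcsin(p_z) ≈ -6.94°, λ = atan2(p_y, p_x) ≈ -45.12°.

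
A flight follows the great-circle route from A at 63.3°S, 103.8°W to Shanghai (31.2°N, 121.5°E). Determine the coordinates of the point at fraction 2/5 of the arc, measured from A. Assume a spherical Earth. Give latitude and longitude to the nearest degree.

≈ 43°S, 161°E

Convert each endpoint to a unit vector on the sphere (x = cos φ cos λ, y = cos φ sin λ, z = sin φ).
The central angle between the endpoints is δ = arccos(p₁·p₂) ≈ 2.394 rad (137.1°).
Interpolate at f = 2/5 with slerp weights a = sin((1−f)δ)/sin δ ≈ 1.457, b = sin(fδ)/sin δ ≈ 1.202.
p = a·p₁ + b·p₂ ≈ (-0.694, 0.241, -0.679); φ = arcsin(p_z) ≈ -42.75°, λ = atan2(p_y, p_x) ≈ 160.83°.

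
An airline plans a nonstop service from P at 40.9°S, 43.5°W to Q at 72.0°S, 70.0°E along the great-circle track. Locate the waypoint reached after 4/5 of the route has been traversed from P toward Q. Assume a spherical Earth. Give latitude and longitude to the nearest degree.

≈ 75°S, 29°E

Convert each endpoint to a unit vector on the sphere (x = cos φ cos λ, y = cos φ sin λ, z = sin φ).
The central angle between the endpoints is δ = arccos(p₁·p₂) ≈ 1.013 rad (58.0°).
Interpolate at f = 4/5 with slerp weights a = sin((1−f)δ)/sin δ ≈ 0.237, b = sin(fδ)/sin δ ≈ 0.854.
p = a·p₁ + b·p₂ ≈ (0.220, 0.125, -0.967); φ = arcsin(p_z) ≈ -75.34°, λ = atan2(p_y, p_x) ≈ 29.49°.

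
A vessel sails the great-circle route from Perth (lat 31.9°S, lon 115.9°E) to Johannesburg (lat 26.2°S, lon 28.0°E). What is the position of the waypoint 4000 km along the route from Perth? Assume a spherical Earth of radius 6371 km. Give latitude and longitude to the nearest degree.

≈ lat 38°S, lon 72°E

Write both endpoints as unit vectors p₁, p₂ with components (cos φ cos λ, cos φ sin λ, sin φ).
The central angle between the endpoints is δ = arccos(p₁·p₂) ≈ 1.307 rad (74.9°). The total great-circle distance is δ·R ≈ 1.307 × 6371 ≈ 8324 km, so the target fraction is f = 4000/8324 ≈ 0.481.
Interpolate at f ≈ 0.481 with slerp weights a = sin((1−f)δ)/sin δ ≈ 0.650, b = sin(fδ)/sin δ ≈ 0.609.
p = a·p₁ + b·p₂ ≈ (0.241, 0.753, -0.612); φ = arcsin(p_z) ≈ -37.76°, λ = atan2(p_y, p_x) ≈ 72.26°.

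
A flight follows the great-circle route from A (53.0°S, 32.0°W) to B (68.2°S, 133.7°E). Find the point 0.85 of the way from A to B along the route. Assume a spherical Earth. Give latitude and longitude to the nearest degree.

Write both endpoints as unit vectors p₁, p₂ with components (cos φ cos λ, cos φ sin λ, sin φ).
The central angle between the endpoints is δ = arccos(p₁·p₂) ≈ 1.018 rad (58.3°).
Interpolate at f = 0.85 with slerp weights a = sin((1−f)δ)/sin δ ≈ 0.179, b = sin(fδ)/sin δ ≈ 0.895.
p = a·p₁ + b·p₂ ≈ (-0.138, 0.183, -0.973); φ = arcsin(p_z) ≈ -76.73°, λ = atan2(p_y, p_x) ≈ 127.05°.

≈ (77°S, 127°E)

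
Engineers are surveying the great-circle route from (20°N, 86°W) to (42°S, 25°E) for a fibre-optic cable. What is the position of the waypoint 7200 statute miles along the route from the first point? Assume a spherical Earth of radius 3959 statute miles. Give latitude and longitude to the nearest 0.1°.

≈ (39.9°S, 6.0°E)

Convert each endpoint to a unit vector on the sphere (x = cos φ cos λ, y = cos φ sin λ, z = sin φ).
The central angle between the endpoints is δ = arccos(p₁·p₂) ≈ 2.070 rad (118.6°). The total great-circle distance is δ·R ≈ 2.070 × 3959 ≈ 8197 mi, so the target fraction is f = 7200/8197 ≈ 0.878.
Interpolate at f ≈ 0.878 with slerp weights a = sin((1−f)δ)/sin δ ≈ 0.284, b = sin(fδ)/sin δ ≈ 1.104.
p = a·p₁ + b·p₂ ≈ (0.762, 0.081, -0.642); φ = arcsin(p_z) ≈ -39.94°, λ = atan2(p_y, p_x) ≈ 6.05°.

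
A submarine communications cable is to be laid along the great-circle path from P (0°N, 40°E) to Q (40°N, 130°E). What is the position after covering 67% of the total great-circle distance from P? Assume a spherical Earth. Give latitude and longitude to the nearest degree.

Convert each endpoint to a unit vector on the sphere (x = cos φ cos λ, y = cos φ sin λ, z = sin φ).
The central angle between the endpoints is δ = arccos(p₁·p₂) ≈ 1.571 rad (90.0°).
Interpolate at f = 0.67 with slerp weights a = sin((1−f)δ)/sin δ ≈ 0.495, b = sin(fδ)/sin δ ≈ 0.869.
p = a·p₁ + b·p₂ ≈ (-0.048, 0.828, 0.558); φ = arcsin(p_z) ≈ 33.94°, λ = atan2(p_y, p_x) ≈ 93.33°.

≈ (34°N, 93°E)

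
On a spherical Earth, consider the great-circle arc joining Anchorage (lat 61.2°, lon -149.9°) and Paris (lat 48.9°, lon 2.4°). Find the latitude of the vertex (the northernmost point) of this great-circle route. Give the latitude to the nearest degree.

The great circle lies in the plane with unit normal n̂ = (p₁ × p₂)/|p₁ × p₂|.
Here n̂_z ≈ +0.159; the vertex latitude is φ_max = arccos|n̂_z| ≈ 80.8°.
Check via Clairaut: cos φ_max = |cos φ₁| · sin C = cos(61.2°)·sin(19.3°) ≈ 0.159, again giving ≈ 80.8°.

≈ 81°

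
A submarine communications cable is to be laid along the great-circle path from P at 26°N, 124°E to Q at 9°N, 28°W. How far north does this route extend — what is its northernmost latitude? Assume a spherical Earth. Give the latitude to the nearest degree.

The great circle lies in the plane with unit normal n̂ = (p₁ × p₂)/|p₁ × p₂|.
Here n̂_z ≈ -0.596; the vertex latitude is φ_max = arccos|n̂_z| ≈ 53.4°.

≈ 53°N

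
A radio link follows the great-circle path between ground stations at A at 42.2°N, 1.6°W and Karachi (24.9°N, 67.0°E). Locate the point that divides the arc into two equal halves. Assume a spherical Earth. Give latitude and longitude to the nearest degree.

≈ 39°N, 37°E

From cos δ = sin φ₁ sin φ₂ + cos φ₁ cos φ₂ cos Δλ, the central angle is δ ≈ 1.015 rad (58.1°).
Interpolate at f = 1/2 with slerp weights a = sin((1−f)δ)/sin δ ≈ 0.572, b = sin(fδ)/sin δ ≈ 0.572.
p = a·p₁ + b·p₂ ≈ (0.626, 0.466, 0.625); φ = arcsin(p_z) ≈ 38.69°, λ = atan2(p_y, p_x) ≈ 36.64°.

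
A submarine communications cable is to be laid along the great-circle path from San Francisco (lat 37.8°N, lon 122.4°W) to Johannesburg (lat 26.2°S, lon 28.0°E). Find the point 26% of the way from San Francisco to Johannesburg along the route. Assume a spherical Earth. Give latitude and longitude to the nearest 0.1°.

Write both endpoints as unit vectors p₁, p₂ with components (cos φ cos λ, cos φ sin λ, sin φ).
The central angle between the endpoints is δ = arccos(p₁·p₂) ≈ 2.662 rad (152.5°).
Interpolate at f = 0.26 with slerp weights a = sin((1−f)δ)/sin δ ≈ 1.996, b = sin(fδ)/sin δ ≈ 1.382.
p = a·p₁ + b·p₂ ≈ (0.250, -0.749, 0.613); φ = arcsin(p_z) ≈ 37.82°, λ = atan2(p_y, p_x) ≈ -71.56°.

≈ lat 37.8°N, lon 71.6°W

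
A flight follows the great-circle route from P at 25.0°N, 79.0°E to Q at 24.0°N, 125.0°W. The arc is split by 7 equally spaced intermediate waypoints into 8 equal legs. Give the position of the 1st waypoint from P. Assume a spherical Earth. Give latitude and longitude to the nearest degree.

Write both endpoints as unit vectors p₁, p₂ with components (cos φ cos λ, cos φ sin λ, sin φ).
The central angle between the endpoints is δ = arccos(p₁·p₂) ≈ 2.195 rad (125.8°).
Interpolate at f = 1/8 with slerp weights a = sin((1−f)δ)/sin δ ≈ 1.158, b = sin(fδ)/sin δ ≈ 0.334.
p = a·p₁ + b·p₂ ≈ (0.025, 0.780, 0.625); φ = arcsin(p_z) ≈ 38.69°, λ = atan2(p_y, p_x) ≈ 88.15°.

≈ 39°N, 88°E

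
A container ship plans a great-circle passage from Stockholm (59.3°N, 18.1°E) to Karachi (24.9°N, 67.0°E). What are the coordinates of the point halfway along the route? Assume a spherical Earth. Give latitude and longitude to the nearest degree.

≈ (45°N, 50°E)

Write both endpoints as unit vectors p₁, p₂ with components (cos φ cos λ, cos φ sin λ, sin φ).
The central angle between the endpoints is δ = arccos(p₁·p₂) ≈ 0.841 rad (48.2°).
Interpolate at f = 1/2 with slerp weights a = sin((1−f)δ)/sin δ ≈ 0.548, b = sin(fδ)/sin δ ≈ 0.548.
p = a·p₁ + b·p₂ ≈ (0.460, 0.544, 0.702); φ = arcsin(p_z) ≈ 44.56°, λ = atan2(p_y, p_x) ≈ 49.80°.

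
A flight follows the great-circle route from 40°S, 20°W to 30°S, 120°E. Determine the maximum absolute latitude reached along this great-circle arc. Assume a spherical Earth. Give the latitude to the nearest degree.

The great circle lies in the plane with unit normal n̂ = (p₁ × p₂)/|p₁ × p₂|.
Here n̂_z ≈ +0.434; the vertex latitude is φ_max = arccos|n̂_z| ≈ 64.3°.
Check via Clairaut: cos φ_max = |cos φ₁| · sin C = cos(40.0°)·sin(145.5°) ≈ 0.434, again giving ≈ 64.3°.

≈ 64°S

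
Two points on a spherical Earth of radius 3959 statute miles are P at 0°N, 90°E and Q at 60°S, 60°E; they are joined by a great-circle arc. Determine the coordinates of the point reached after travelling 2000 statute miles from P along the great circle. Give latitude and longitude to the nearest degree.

Convert each endpoint to a unit vector on the sphere (x = cos φ cos λ, y = cos φ sin λ, z = sin φ).
The central angle between the endpoints is δ = arccos(p₁·p₂) ≈ 1.123 rad (64.3°). The total great-circle distance is δ·R ≈ 1.123 × 3959 ≈ 4446 mi, so the target fraction is f = 2000/4446 ≈ 0.450.
Interpolate at f ≈ 0.450 with slerp weights a = sin((1−f)δ)/sin δ ≈ 0.643, b = sin(fδ)/sin δ ≈ 0.537.
p = a·p₁ + b·p₂ ≈ (0.134, 0.875, -0.465); φ = arcsin(p_z) ≈ -27.71°, λ = atan2(p_y, p_x) ≈ 81.28°.

≈ 28°S, 81°E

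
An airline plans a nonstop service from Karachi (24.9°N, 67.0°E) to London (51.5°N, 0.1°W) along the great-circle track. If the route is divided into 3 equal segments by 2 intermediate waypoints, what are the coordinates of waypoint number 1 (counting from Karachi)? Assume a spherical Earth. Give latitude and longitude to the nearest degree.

≈ 38°N, 51°E

From cos δ = sin φ₁ sin φ₂ + cos φ₁ cos φ₂ cos Δλ, the central angle is δ ≈ 0.989 rad (56.7°).
Interpolate at f = 1/3 with slerp weights a = sin((1−f)δ)/sin δ ≈ 0.733, b = sin(fδ)/sin δ ≈ 0.388.
p = a·p₁ + b·p₂ ≈ (0.501, 0.612, 0.612); φ = arcsin(p_z) ≈ 37.74°, λ = atan2(p_y, p_x) ≈ 50.68°.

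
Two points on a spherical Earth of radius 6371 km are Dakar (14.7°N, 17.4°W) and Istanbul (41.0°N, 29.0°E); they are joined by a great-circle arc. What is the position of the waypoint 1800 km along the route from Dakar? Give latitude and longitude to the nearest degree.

The haversine formula gives a central angle δ ≈ 0.837 rad (47.9°) between the endpoints. The total great-circle distance is δ·R ≈ 0.837 × 6371 ≈ 5331 km, so the target fraction is f = 1800/5331 ≈ 0.338.
Interpolate at f ≈ 0.338 with slerp weights a = sin((1−f)δ)/sin δ ≈ 0.709, b = sin(fδ)/sin δ ≈ 0.375.
p = a·p₁ + b·p₂ ≈ (0.902, -0.068, 0.426); φ = arcsin(p_z) ≈ 25.23°, λ = atan2(p_y, p_x) ≈ -4.29°.

≈ 25°N, 4°W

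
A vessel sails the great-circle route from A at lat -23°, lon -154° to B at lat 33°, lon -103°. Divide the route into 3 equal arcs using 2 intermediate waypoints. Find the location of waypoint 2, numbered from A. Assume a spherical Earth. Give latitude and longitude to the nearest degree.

≈ lat 15°, lon -122°

Write both endpoints as unit vectors p₁, p₂ with components (cos φ cos λ, cos φ sin λ, sin φ).
The central angle between the endpoints is δ = arccos(p₁·p₂) ≈ 1.294 rad (74.2°).
Interpolate at f = 2/3 with slerp weights a = sin((1−f)δ)/sin δ ≈ 0.435, b = sin(fδ)/sin δ ≈ 0.790.
p = a·p₁ + b·p₂ ≈ (-0.509, -0.821, 0.260); φ = arcsin(p_z) ≈ 15.09°, λ = atan2(p_y, p_x) ≈ -121.79°.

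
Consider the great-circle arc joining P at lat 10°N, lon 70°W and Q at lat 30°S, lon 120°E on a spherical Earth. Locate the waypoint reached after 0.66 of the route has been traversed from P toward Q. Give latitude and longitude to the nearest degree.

≈ lat 67°S, lon 173°W

Write both endpoints as unit vectors p₁, p₂ with components (cos φ cos λ, cos φ sin λ, sin φ).
The central angle between the endpoints is δ = arccos(p₁·p₂) ≈ 2.756 rad (157.9°).
Interpolate at f = 0.66 with slerp weights a = sin((1−f)δ)/sin δ ≈ 2.145, b = sin(fδ)/sin δ ≈ 2.580.
p = a·p₁ + b·p₂ ≈ (-0.395, -0.050, -0.917); φ = arcsin(p_z) ≈ -66.56°, λ = atan2(p_y, p_x) ≈ -172.77°.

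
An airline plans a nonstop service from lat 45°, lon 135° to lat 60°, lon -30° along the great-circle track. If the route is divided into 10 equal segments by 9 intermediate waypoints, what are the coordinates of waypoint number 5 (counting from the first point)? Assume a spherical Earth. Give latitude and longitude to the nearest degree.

Convert each endpoint to a unit vector on the sphere (x = cos φ cos λ, y = cos φ sin λ, z = sin φ).
The central angle between the endpoints is δ = arccos(p₁·p₂) ≈ 1.297 rad (74.3°).
Interpolate at f = 5/10 with slerp weights a = sin((1−f)δ)/sin δ ≈ 0.627, b = sin(fδ)/sin δ ≈ 0.627.
p = a·p₁ + b·p₂ ≈ (-0.042, 0.157, 0.987); φ = arcsin(p_z) ≈ 80.66°, λ = atan2(p_y, p_x) ≈ 105.00°.

≈ lat 81°, lon 105°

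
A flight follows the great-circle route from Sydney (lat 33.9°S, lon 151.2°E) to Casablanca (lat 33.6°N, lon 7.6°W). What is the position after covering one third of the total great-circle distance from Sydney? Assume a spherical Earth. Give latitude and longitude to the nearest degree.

Convert each endpoint to a unit vector on the sphere (x = cos φ cos λ, y = cos φ sin λ, z = sin φ).
The central angle between the endpoints is δ = arccos(p₁·p₂) ≈ 2.834 rad (162.4°).
Interpolate at f = 1/3 with slerp weights a = sin((1−f)δ)/sin δ ≈ 3.141, b = sin(fδ)/sin δ ≈ 2.680.
p = a·p₁ + b·p₂ ≈ (-0.072, 0.961, -0.268); φ = arcsin(p_z) ≈ -15.57°, λ = atan2(p_y, p_x) ≈ 94.26°.

≈ lat 16°S, lon 94°E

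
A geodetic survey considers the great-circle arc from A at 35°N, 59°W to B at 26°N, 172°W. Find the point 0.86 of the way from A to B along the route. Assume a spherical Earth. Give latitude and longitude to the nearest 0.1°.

Convert each endpoint to a unit vector on the sphere (x = cos φ cos λ, y = cos φ sin λ, z = sin φ).
The central angle between the endpoints is δ = arccos(p₁·p₂) ≈ 1.607 rad (92.1°).
Interpolate at f = 0.86 with slerp weights a = sin((1−f)δ)/sin δ ≈ 0.223, b = sin(fδ)/sin δ ≈ 0.983.
p = a·p₁ + b·p₂ ≈ (-0.781, -0.280, 0.559); φ = arcsin(p_z) ≈ 33.98°, λ = atan2(p_y, p_x) ≈ -160.29°.

≈ 34.0°N, 160.3°W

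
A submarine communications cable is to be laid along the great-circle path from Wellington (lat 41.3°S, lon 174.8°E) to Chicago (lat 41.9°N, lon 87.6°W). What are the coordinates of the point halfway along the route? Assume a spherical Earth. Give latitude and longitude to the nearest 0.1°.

Write both endpoints as unit vectors p₁, p₂ with components (cos φ cos λ, cos φ sin λ, sin φ).
The central angle between the endpoints is δ = arccos(p₁·p₂) ≈ 2.111 rad (121.0°).
Interpolate at f = 1/2 with slerp weights a = sin((1−f)δ)/sin δ ≈ 1.015, b = sin(fδ)/sin δ ≈ 1.015.
p = a·p₁ + b·p₂ ≈ (-0.728, -0.686, 0.008); φ = arcsin(p_z) ≈ 0.46°, λ = atan2(p_y, p_x) ≈ -136.70°.

≈ lat 0.5°N, lon 136.7°W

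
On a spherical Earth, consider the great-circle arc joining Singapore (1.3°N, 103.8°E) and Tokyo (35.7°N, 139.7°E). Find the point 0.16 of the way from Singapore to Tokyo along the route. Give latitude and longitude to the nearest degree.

From cos δ = sin φ₁ sin φ₂ + cos φ₁ cos φ₂ cos Δλ, the central angle is δ ≈ 0.835 rad (47.9°).
Interpolate at f = 0.16 with slerp weights a = sin((1−f)δ)/sin δ ≈ 0.871, b = sin(fδ)/sin δ ≈ 0.180.
p = a·p₁ + b·p₂ ≈ (-0.319, 0.940, 0.125); φ = arcsin(p_z) ≈ 7.16°, λ = atan2(p_y, p_x) ≈ 108.75°.

≈ 7°N, 109°E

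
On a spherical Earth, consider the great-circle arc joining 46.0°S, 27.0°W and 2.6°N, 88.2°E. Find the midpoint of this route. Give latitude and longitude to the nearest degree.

≈ 36°S, 46°E

From cos δ = sin φ₁ sin φ₂ + cos φ₁ cos φ₂ cos Δλ, the central angle is δ ≈ 1.905 rad (109.2°).
Interpolate at f = 1/2 with slerp weights a = sin((1−f)δ)/sin δ ≈ 0.863, b = sin(fδ)/sin δ ≈ 0.863.
p = a·p₁ + b·p₂ ≈ (0.561, 0.589, -0.581); φ = arcsin(p_z) ≈ -35.55°, λ = atan2(p_y, p_x) ≈ 46.41°.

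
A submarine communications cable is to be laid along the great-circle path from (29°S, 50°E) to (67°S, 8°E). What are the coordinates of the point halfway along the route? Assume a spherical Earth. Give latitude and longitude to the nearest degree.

≈ (50°S, 37°E)

Write both endpoints as unit vectors p₁, p₂ with components (cos φ cos λ, cos φ sin λ, sin φ).
The central angle between the endpoints is δ = arccos(p₁·p₂) ≈ 0.795 rad (45.6°).
Interpolate at f = 1/2 with slerp weights a = sin((1−f)δ)/sin δ ≈ 0.542, b = sin(fδ)/sin δ ≈ 0.542.
p = a·p₁ + b·p₂ ≈ (0.515, 0.393, -0.762); φ = arcsin(p_z) ≈ -49.65°, λ = atan2(p_y, p_x) ≈ 37.35°.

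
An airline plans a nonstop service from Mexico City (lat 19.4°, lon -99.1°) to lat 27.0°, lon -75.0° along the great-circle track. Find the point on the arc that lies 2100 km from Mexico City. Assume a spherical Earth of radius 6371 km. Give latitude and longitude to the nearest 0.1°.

Write both endpoints as unit vectors p₁, p₂ with components (cos φ cos λ, cos φ sin λ, sin φ).
The central angle between the endpoints is δ = arccos(p₁·p₂) ≈ 0.408 rad (23.4°). The total great-circle distance is δ·R ≈ 0.408 × 6371 ≈ 2599 km, so the target fraction is f = 2100/2599 ≈ 0.808.
Interpolate at f ≈ 0.808 with slerp weights a = sin((1−f)δ)/sin δ ≈ 0.197, b = sin(fδ)/sin δ ≈ 0.816.
p = a·p₁ + b·p₂ ≈ (0.159, -0.886, 0.436); φ = arcsin(p_z) ≈ 25.84°, λ = atan2(p_y, p_x) ≈ -79.84°.

≈ lat 25.8°, lon -79.8°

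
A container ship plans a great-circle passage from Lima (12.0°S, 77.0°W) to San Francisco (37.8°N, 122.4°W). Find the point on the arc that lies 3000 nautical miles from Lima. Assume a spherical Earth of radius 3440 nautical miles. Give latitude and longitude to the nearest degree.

≈ 27°N, 109°W

Convert each endpoint to a unit vector on the sphere (x = cos φ cos λ, y = cos φ sin λ, z = sin φ).
The central angle between the endpoints is δ = arccos(p₁·p₂) ≈ 1.143 rad (65.5°). The total great-circle distance is δ·R ≈ 1.143 × 3440 ≈ 3930 nmi, so the target fraction is f = 3000/3930 ≈ 0.763.
Interpolate at f ≈ 0.763 with slerp weights a = sin((1−f)δ)/sin δ ≈ 0.294, b = sin(fδ)/sin δ ≈ 0.842.
p = a·p₁ + b·p₂ ≈ (-0.292, -0.841, 0.455); φ = arcsin(p_z) ≈ 27.05°, λ = atan2(p_y, p_x) ≈ -109.12°.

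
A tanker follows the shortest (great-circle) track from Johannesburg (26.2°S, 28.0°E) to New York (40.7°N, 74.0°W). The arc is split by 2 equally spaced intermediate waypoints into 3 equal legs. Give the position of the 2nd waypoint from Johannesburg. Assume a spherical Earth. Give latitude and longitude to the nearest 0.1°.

Write both endpoints as unit vectors p₁, p₂ with components (cos φ cos λ, cos φ sin λ, sin φ).
The central angle between the endpoints is δ = arccos(p₁·p₂) ≈ 2.015 rad (115.4°).
Interpolate at f = 2/3 with slerp weights a = sin((1−f)δ)/sin δ ≈ 0.689, b = sin(fδ)/sin δ ≈ 1.079.
p = a·p₁ + b·p₂ ≈ (0.771, -0.496, 0.399); φ = arcsin(p_z) ≈ 23.53°, λ = atan2(p_y, p_x) ≈ -32.74°.

≈ 23.5°N, 32.7°W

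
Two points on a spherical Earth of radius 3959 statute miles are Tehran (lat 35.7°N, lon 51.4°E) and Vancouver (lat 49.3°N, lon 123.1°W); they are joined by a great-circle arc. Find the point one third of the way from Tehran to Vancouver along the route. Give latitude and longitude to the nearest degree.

From cos δ = sin φ₁ sin φ₂ + cos φ₁ cos φ₂ cos Δλ, the central angle is δ ≈ 1.656 rad (94.9°).
Interpolate at f = 1/3 with slerp weights a = sin((1−f)δ)/sin δ ≈ 0.896, b = sin(fδ)/sin δ ≈ 0.526.
p = a·p₁ + b·p₂ ≈ (0.267, 0.281, 0.922); φ = arcsin(p_z) ≈ 67.20°, λ = atan2(p_y, p_x) ≈ 46.53°.

≈ lat 67°N, lon 47°E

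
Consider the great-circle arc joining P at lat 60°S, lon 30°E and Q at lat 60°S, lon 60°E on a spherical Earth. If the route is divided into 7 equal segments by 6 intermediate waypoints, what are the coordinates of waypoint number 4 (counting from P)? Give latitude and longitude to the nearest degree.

≈ lat 61°S, lon 47°E

Write both endpoints as unit vectors p₁, p₂ with components (cos φ cos λ, cos φ sin λ, sin φ).
The central angle between the endpoints is δ = arccos(p₁·p₂) ≈ 0.260 rad (14.9°).
Interpolate at f = 4/7 with slerp weights a = sin((1−f)δ)/sin δ ≈ 0.433, b = sin(fδ)/sin δ ≈ 0.576.
p = a·p₁ + b·p₂ ≈ (0.331, 0.357, -0.873); φ = arcsin(p_z) ≈ -60.83°, λ = atan2(p_y, p_x) ≈ 47.18°.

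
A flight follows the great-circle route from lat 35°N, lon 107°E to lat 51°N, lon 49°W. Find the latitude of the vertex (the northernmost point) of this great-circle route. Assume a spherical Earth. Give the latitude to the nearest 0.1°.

≈ 77.9°N

The great circle lies in the plane with unit normal n̂ = (p₁ × p₂)/|p₁ × p₂|.
Here n̂_z ≈ -0.210; the vertex latitude is φ_max = arccos|n̂_z| ≈ 77.9°.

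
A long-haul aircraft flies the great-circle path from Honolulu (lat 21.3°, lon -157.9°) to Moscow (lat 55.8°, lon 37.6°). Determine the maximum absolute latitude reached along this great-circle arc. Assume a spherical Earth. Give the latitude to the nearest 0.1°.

≈ 81.8°

The great circle lies in the plane with unit normal n̂ = (p₁ × p₂)/|p₁ × p₂|.
Here n̂_z ≈ -0.143; the vertex latitude is φ_max = arccos|n̂_z| ≈ 81.8°.
Check via Clairaut: cos φ_max = |cos φ₁| · sin C = cos(21.3°)·sin(8.8°) ≈ 0.143, again giving ≈ 81.8°.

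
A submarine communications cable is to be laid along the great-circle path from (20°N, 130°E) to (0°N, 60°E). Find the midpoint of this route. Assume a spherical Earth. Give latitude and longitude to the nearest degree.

The haversine formula gives a central angle δ ≈ 1.244 rad (71.3°) between the endpoints.
Interpolate at f = 1/2 with slerp weights a = sin((1−f)δ)/sin δ ≈ 0.615, b = sin(fδ)/sin δ ≈ 0.615.
p = a·p₁ + b·p₂ ≈ (-0.064, 0.976, 0.210); φ = arcsin(p_z) ≈ 12.15°, λ = atan2(p_y, p_x) ≈ 93.75°.

≈ (12°N, 94°E)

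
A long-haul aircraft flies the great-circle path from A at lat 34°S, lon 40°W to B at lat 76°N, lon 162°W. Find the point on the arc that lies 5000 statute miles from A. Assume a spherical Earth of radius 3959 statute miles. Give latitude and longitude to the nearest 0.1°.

≈ lat 36.3°N, lon 58.6°W

From cos δ = sin φ₁ sin φ₂ + cos φ₁ cos φ₂ cos Δλ, the central angle is δ ≈ 2.277 rad (130.5°). The total great-circle distance is δ·R ≈ 2.277 × 3959 ≈ 9014 mi, so the target fraction is f = 5000/9014 ≈ 0.555.
Interpolate at f ≈ 0.555 with slerp weights a = sin((1−f)δ)/sin δ ≈ 1.116, b = sin(fδ)/sin δ ≈ 1.252.
p = a·p₁ + b·p₂ ≈ (0.420, -0.688, 0.591); φ = arcsin(p_z) ≈ 36.25°, λ = atan2(p_y, p_x) ≈ -58.58°.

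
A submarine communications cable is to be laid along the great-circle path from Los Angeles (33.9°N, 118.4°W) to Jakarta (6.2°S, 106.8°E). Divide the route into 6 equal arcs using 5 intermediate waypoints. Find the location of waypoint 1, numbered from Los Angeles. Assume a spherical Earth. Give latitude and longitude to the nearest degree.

The haversine formula gives a central angle δ ≈ 2.267 rad (129.9°) between the endpoints.
Interpolate at f = 1/6 with slerp weights a = sin((1−f)δ)/sin δ ≈ 1.238, b = sin(fδ)/sin δ ≈ 0.481.
p = a·p₁ + b·p₂ ≈ (-0.627, -0.446, 0.639); φ = arcsin(p_z) ≈ 39.69°, λ = atan2(p_y, p_x) ≈ -144.57°.

≈ (40°N, 145°W)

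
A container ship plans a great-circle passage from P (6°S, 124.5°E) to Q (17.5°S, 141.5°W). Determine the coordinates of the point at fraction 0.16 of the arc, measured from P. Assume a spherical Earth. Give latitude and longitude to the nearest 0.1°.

From cos δ = sin φ₁ sin φ₂ + cos φ₁ cos φ₂ cos Δλ, the central angle is δ ≈ 1.606 rad (92.0°).
Interpolate at f = 0.16 with slerp weights a = sin((1−f)δ)/sin δ ≈ 0.976, b = sin(fδ)/sin δ ≈ 0.254.
p = a·p₁ + b·p₂ ≈ (-0.740, 0.649, -0.178); φ = arcsin(p_z) ≈ -10.28°, λ = atan2(p_y, p_x) ≈ 138.73°.

≈ (10.3°S, 138.7°E)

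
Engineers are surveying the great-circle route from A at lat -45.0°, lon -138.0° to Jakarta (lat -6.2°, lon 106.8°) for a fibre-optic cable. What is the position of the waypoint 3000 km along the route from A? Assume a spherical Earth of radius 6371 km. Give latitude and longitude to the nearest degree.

The haversine formula gives a central angle δ ≈ 1.796 rad (102.9°) between the endpoints. The total great-circle distance is δ·R ≈ 1.796 × 6371 ≈ 11440 km, so the target fraction is f = 3000/11440 ≈ 0.262.
Interpolate at f ≈ 0.262 with slerp weights a = sin((1−f)δ)/sin δ ≈ 0.995, b = sin(fδ)/sin δ ≈ 0.465.
p = a·p₁ + b·p₂ ≈ (-0.657, -0.028, -0.754); φ = arcsin(p_z) ≈ -48.92°, λ = atan2(p_y, p_x) ≈ -177.57°.

≈ lat -49°, lon -178°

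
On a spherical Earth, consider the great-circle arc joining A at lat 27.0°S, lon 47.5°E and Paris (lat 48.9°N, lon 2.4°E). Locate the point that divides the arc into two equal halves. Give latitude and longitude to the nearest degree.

Convert each endpoint to a unit vector on the sphere (x = cos φ cos λ, y = cos φ sin λ, z = sin φ).
The central angle between the endpoints is δ = arccos(p₁·p₂) ≈ 1.499 rad (85.9°).
Interpolate at f = 1/2 with slerp weights a = sin((1−f)δ)/sin δ ≈ 0.683, b = sin(fδ)/sin δ ≈ 0.683.
p = a·p₁ + b·p₂ ≈ (0.860, 0.468, 0.205); φ = arcsin(p_z) ≈ 11.81°, λ = atan2(p_y, p_x) ≈ 28.54°.

≈ lat 12°N, lon 29°E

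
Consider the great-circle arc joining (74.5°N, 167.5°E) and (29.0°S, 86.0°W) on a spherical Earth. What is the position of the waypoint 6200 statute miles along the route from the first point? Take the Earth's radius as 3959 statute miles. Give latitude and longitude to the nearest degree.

From cos δ = sin φ₁ sin φ₂ + cos φ₁ cos φ₂ cos Δλ, the central angle is δ ≈ 2.134 rad (122.2°). The total great-circle distance is δ·R ≈ 2.134 × 3959 ≈ 8447 mi, so the target fraction is f = 6200/8447 ≈ 0.734.
Interpolate at f ≈ 0.734 with slerp weights a = sin((1−f)δ)/sin δ ≈ 0.636, b = sin(fδ)/sin δ ≈ 1.182.
p = a·p₁ + b·p₂ ≈ (-0.094, -0.995, 0.039); φ = arcsin(p_z) ≈ 2.25°, λ = atan2(p_y, p_x) ≈ -95.38°.

≈ (2°N, 95°W)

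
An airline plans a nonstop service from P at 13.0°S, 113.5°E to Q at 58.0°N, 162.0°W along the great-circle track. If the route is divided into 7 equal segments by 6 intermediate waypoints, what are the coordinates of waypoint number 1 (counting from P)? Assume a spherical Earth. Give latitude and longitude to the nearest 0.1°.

≈ 1.1°S, 120.9°E

Write both endpoints as unit vectors p₁, p₂ with components (cos φ cos λ, cos φ sin λ, sin φ).
The central angle between the endpoints is δ = arccos(p₁·p₂) ≈ 1.713 rad (98.1°).
Interpolate at f = 1/7 with slerp weights a = sin((1−f)δ)/sin δ ≈ 1.005, b = sin(fδ)/sin δ ≈ 0.245.
p = a·p₁ + b·p₂ ≈ (-0.514, 0.858, -0.019); φ = arcsin(p_z) ≈ -1.06°, λ = atan2(p_y, p_x) ≈ 120.92°.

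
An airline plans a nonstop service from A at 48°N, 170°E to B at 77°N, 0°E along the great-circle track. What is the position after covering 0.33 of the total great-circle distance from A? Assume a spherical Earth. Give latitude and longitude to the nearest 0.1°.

≈ 66.1°N, 167.9°E

Write both endpoints as unit vectors p₁, p₂ with components (cos φ cos λ, cos φ sin λ, sin φ).
The central angle between the endpoints is δ = arccos(p₁·p₂) ≈ 0.957 rad (54.8°).
Interpolate at f = 0.33 with slerp weights a = sin((1−f)δ)/sin δ ≈ 0.732, b = sin(fδ)/sin δ ≈ 0.380.
p = a·p₁ + b·p₂ ≈ (-0.397, 0.085, 0.914); φ = arcsin(p_z) ≈ 66.06°, λ = atan2(p_y, p_x) ≈ 167.90°.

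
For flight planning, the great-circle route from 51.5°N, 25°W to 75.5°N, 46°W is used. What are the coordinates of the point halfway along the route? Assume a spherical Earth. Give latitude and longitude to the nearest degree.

Convert each endpoint to a unit vector on the sphere (x = cos φ cos λ, y = cos φ sin λ, z = sin φ).
The central angle between the endpoints is δ = arccos(p₁·p₂) ≈ 0.444 rad (25.4°).
Interpolate at f = 1/2 with slerp weights a = sin((1−f)δ)/sin δ ≈ 0.513, b = sin(fδ)/sin δ ≈ 0.513.
p = a·p₁ + b·p₂ ≈ (0.378, -0.227, 0.897); φ = arcsin(p_z) ≈ 63.81°, λ = atan2(p_y, p_x) ≈ -30.98°.

≈ 64°N, 31°W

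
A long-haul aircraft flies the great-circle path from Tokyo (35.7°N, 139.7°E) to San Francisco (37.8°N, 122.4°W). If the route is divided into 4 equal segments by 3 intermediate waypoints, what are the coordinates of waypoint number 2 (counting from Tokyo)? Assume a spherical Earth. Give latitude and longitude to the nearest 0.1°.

≈ (48.7°N, 172.3°W)

Convert each endpoint to a unit vector on the sphere (x = cos φ cos λ, y = cos φ sin λ, z = sin φ).
The central angle between the endpoints is δ = arccos(p₁·p₂) ≈ 1.298 rad (74.4°).
Interpolate at f = 2/4 with slerp weights a = sin((1−f)δ)/sin δ ≈ 0.628, b = sin(fδ)/sin δ ≈ 0.628.
p = a·p₁ + b·p₂ ≈ (-0.654, -0.089, 0.751); φ = arcsin(p_z) ≈ 48.67°, λ = atan2(p_y, p_x) ≈ -172.25°.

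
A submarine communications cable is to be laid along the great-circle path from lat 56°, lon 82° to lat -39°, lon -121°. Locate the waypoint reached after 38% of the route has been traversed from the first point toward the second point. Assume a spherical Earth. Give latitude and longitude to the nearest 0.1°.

≈ lat 45.9°, lon -174.4°

Write both endpoints as unit vectors p₁, p₂ with components (cos φ cos λ, cos φ sin λ, sin φ).
The central angle between the endpoints is δ = arccos(p₁·p₂) ≈ 2.743 rad (157.2°).
Interpolate at f = 0.38 with slerp weights a = sin((1−f)δ)/sin δ ≈ 2.557, b = sin(fδ)/sin δ ≈ 2.227.
p = a·p₁ + b·p₂ ≈ (-0.692, -0.068, 0.718); φ = arcsin(p_z) ≈ 45.91°, λ = atan2(p_y, p_x) ≈ -174.42°.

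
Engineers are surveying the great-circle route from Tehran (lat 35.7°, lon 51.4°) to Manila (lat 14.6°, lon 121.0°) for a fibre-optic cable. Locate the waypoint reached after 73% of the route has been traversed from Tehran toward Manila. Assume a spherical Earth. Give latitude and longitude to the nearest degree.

From cos δ = sin φ₁ sin φ₂ + cos φ₁ cos φ₂ cos Δλ, the central angle is δ ≈ 1.136 rad (65.1°).
Interpolate at f = 0.73 with slerp weights a = sin((1−f)δ)/sin δ ≈ 0.333, b = sin(fδ)/sin δ ≈ 0.813.
p = a·p₁ + b·p₂ ≈ (-0.237, 0.886, 0.399); φ = arcsin(p_z) ≈ 23.53°, λ = atan2(p_y, p_x) ≈ 104.95°.

≈ lat 24°, lon 105°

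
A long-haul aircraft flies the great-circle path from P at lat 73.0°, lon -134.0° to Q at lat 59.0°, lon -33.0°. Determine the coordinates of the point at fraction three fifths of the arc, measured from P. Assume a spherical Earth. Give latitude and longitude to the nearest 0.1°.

Convert each endpoint to a unit vector on the sphere (x = cos φ cos λ, y = cos φ sin λ, z = sin φ).
The central angle between the endpoints is δ = arccos(p₁·p₂) ≈ 0.658 rad (37.7°).
Interpolate at f = 3/5 with slerp weights a = sin((1−f)δ)/sin δ ≈ 0.425, b = sin(fδ)/sin δ ≈ 0.629.
p = a·p₁ + b·p₂ ≈ (0.185, -0.266, 0.946); φ = arcsin(p_z) ≈ 71.09°, λ = atan2(p_y, p_x) ≈ -55.13°.

≈ lat 71.1°, lon -55.1°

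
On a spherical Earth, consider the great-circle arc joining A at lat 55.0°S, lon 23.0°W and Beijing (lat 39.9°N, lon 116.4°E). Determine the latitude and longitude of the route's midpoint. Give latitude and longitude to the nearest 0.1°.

≈ lat 19.6°S, lon 68.0°E

The haversine formula gives a central angle δ ≈ 2.605 rad (149.3°) between the endpoints.
Interpolate at f = 1/2 with slerp weights a = sin((1−f)δ)/sin δ ≈ 1.887, b = sin(fδ)/sin δ ≈ 1.887.
p = a·p₁ + b·p₂ ≈ (0.353, 0.874, -0.335); φ = arcsin(p_z) ≈ -19.59°, λ = atan2(p_y, p_x) ≈ 68.02°.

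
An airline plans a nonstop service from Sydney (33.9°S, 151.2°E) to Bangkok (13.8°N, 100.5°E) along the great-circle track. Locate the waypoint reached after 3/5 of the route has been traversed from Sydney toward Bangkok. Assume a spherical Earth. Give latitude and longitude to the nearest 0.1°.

Convert each endpoint to a unit vector on the sphere (x = cos φ cos λ, y = cos φ sin λ, z = sin φ).
The central angle between the endpoints is δ = arccos(p₁·p₂) ≈ 1.184 rad (67.8°).
Interpolate at f = 3/5 with slerp weights a = sin((1−f)δ)/sin δ ≈ 0.492, b = sin(fδ)/sin δ ≈ 0.704.
p = a·p₁ + b·p₂ ≈ (-0.483, 0.869, -0.107); φ = arcsin(p_z) ≈ -6.12°, λ = atan2(p_y, p_x) ≈ 119.05°.

≈ 6.1°S, 119.0°E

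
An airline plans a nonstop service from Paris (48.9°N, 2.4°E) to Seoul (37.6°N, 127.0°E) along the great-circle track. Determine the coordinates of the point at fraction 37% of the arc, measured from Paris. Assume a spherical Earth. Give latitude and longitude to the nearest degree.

≈ (64°N, 51°E)

Convert each endpoint to a unit vector on the sphere (x = cos φ cos λ, y = cos φ sin λ, z = sin φ).
The central angle between the endpoints is δ = arccos(p₁·p₂) ≈ 1.406 rad (80.6°).
Interpolate at f = 0.37 with slerp weights a = sin((1−f)δ)/sin δ ≈ 0.785, b = sin(fδ)/sin δ ≈ 0.504.
p = a·p₁ + b·p₂ ≈ (0.275, 0.340, 0.899); φ = arcsin(p_z) ≈ 64.03°, λ = atan2(p_y, p_x) ≈ 51.03°.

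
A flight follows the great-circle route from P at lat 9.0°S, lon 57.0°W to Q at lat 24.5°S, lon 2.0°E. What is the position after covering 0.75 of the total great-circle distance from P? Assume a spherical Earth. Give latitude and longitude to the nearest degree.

From cos δ = sin φ₁ sin φ₂ + cos φ₁ cos φ₂ cos Δλ, the central angle is δ ≈ 1.015 rad (58.1°).
Interpolate at f = 0.75 with slerp weights a = sin((1−f)δ)/sin δ ≈ 0.295, b = sin(fδ)/sin δ ≈ 0.812.
p = a·p₁ + b·p₂ ≈ (0.897, -0.219, -0.383); φ = arcsin(p_z) ≈ -22.52°, λ = atan2(p_y, p_x) ≈ -13.71°.

≈ lat 23°S, lon 14°W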